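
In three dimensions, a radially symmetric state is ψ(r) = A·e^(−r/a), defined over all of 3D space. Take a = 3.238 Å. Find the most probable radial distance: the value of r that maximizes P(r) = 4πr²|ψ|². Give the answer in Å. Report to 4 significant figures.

r ≈ 3.238 Å

Set d/dr [P(r) = 4πr²|ψ|²] = 0 and solve for r > 0.
Solving yields r = a.
With a = 3.238, the most probable radial distance is 3.2380 Å.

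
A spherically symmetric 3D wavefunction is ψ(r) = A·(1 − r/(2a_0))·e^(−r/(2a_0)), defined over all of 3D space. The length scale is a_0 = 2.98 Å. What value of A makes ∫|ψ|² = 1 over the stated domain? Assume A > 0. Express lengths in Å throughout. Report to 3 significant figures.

A ≈ 0.0388 Å^(-3/2)

Require ∫ |ψ|² 4πr² dr = 1 over the whole domain.
The integral (without the A² prefactor) comes out to 8·π·a_0^3.
Setting this equal to 1 gives A² = 1/(8·π·a_0^3).
With a_0 = 2.98: A² = 0.001504 and A = 0.03878.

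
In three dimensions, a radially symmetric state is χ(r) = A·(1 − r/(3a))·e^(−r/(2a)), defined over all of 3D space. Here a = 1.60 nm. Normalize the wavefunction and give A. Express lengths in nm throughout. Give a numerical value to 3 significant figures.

A ≈ 0.171 nm^(-3/2)

Normalization requires ∫|χ|² 4πr² dr = 1, integrated from 0 to ∞.
Recall ∫₀^∞ r^m e^(−r/β) dr = m!·β^(m+1), ∫|χ|² 4πr² dr = A²·(8·π·a^3/3).
Hence A² = 1/[8·π·a^3/3].
Substituting a = 1.60 gives A² = 0.02914, so A = 0.1707.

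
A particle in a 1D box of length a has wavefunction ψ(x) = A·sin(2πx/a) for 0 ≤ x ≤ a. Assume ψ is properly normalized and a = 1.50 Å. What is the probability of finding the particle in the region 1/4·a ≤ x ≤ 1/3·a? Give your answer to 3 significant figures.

P = ∫_{1/4·a}^{1/3·a} |ψ(x)|² dx.
With A² fixed by ∫|ψ|² = 1, i.e. A² = (a/2)^(−1), substitute and integrate.
Substituting u = x/a, A² and the length scale cancel in the ratio: P = ∫_{1/4}^{1/3} sin(2·π·u)^2 du / ∫_{0}^{1} sin(2·π·u)^2 du.
Using ∫ sin(2·π·u)^2 du = u/2 - sin(4·π·u)/(8·π), the numerator is √(3)/(16·π) + 1/24 and the denominator is 1/2.
Taking the ratio, P = (√(3)/8 + π/12)/π.

P ≈ 0.152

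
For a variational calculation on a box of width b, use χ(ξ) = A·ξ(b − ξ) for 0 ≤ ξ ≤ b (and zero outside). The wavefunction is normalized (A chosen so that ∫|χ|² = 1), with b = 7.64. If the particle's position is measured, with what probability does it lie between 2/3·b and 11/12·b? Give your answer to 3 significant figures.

|χ|² is the probability density, so P = ∫_{2/3·b}^{11/12·b} |χ|² dξ.
The normalization integral ∫|χ|²dξ over the whole domain equals b^5/30·A², and A² cancels in the ratio.
Substituting u = ξ/b, A² and the length scale cancel in the ratio: P = ∫_{2/3}^{11/12} u^2·(1 - u)^2 du / ∫_{0}^{1} u^2·(1 - u)^2 du.
Using ∫ u^2·(1 - u)^2 du = u^3·(6·u^2 - 15·u + 10)/30, the numerator is ≈ 0.0068263 and the denominator is 1/30.
The result is P = 0.2048.

P ≈ 0.205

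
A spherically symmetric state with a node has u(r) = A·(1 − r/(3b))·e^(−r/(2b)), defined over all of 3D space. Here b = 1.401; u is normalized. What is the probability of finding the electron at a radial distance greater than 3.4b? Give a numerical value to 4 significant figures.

P = ∫ |u|² 4πr² dr over r > 3.4b.
Normalization gives A² = 1/(8·π·b^3/3).
In terms of t = r/b (A², 4π and the length scale all cancel between numerator and denominator), P = [∫_{3.4}^{∞} t^2·(1 - t/3)^2·e^(-t) dt] / [∫_{0}^{∞} t^2·(1 - t/3)^2·e^(-t) dt].
Using ∫ t^2·(1 - t/3)^2·e^(-t) dt = (-t^4 + 2·t^3 - 3·t^2 - 6·t - 6)·e^(-t)/9, the numerator is ≈ 0.430536 and the denominator is 2/3.
The region integral divided by the full integral gives P = 0.64580.

P ≈ 0.6458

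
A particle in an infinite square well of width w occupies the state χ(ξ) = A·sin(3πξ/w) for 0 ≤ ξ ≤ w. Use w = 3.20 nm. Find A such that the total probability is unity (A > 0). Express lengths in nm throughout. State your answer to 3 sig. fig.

A ≈ 0.791 nm^(-1/2)

We need A² ∫|f|² dξ = 1, taking the integral from 0 to w.
Carrying out the integral gives A² · w/2.
Setting this equal to 1 gives A² = 1/(w/2).
Plugging in w = 3.20 yields A = 0.7906.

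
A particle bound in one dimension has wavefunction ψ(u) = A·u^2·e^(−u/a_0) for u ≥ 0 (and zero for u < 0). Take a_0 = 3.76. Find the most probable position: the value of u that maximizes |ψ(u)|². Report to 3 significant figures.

Set d/du [|ψ(u)|²] = 0 and solve for u > 0.
This gives u = 2·a_0.
With a_0 = 3.76, the most probable position is 7.520.

u ≈ 7.52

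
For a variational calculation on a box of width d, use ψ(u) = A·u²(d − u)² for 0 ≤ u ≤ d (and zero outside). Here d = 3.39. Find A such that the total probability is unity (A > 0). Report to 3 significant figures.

A ≈ 0.103

The normalization condition is ∫|ψ|² du = 1 from 0 to d.
Carrying out the integral gives A² · d^9/630.
So A² = (d^9/630)^(−1).
With d = 3.39: A² = 0.01065 and A = 0.1032.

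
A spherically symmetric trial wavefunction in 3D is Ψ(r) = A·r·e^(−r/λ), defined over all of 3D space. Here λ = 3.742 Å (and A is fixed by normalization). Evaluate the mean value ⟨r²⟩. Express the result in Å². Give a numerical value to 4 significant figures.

⟨r^2⟩ ≈ 105.0 Å^2

⟨r²⟩ = ∫ r^2 |Ψ|² 4πr² dr over the full domain.
Since the A² factors cancel between numerator and denominator, ⟨r²⟩ = 15·λ^2/2.
Putting λ = 3.742 gives 105.02.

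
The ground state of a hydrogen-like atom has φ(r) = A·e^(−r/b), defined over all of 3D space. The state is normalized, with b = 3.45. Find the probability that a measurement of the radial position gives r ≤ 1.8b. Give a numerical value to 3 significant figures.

Integrate the radial probability density 4πr²|φ|² over r ≤ 1.8b.
The full normalization integral is A²·[π·b^3] = 1, fixing A².
Let u = r/b; then A², 4π and the length scale all cancel, so P = ∫_{0}^{1.8} u^2·e^(-2·u) du ÷ ∫_{0}^{∞} u^2·e^(-2·u) du.
An antiderivative of u^2·e^(-2·u) is -(2·u^2 + 2·u + 1)·e^(-2·u)/4; evaluating from 0 to 1.8 gives 1/4 - 277·e^(-18/5)/100, while the full integral is 1/4.
The region integral divided by the full integral gives P = 0.6973.

P ≈ 0.697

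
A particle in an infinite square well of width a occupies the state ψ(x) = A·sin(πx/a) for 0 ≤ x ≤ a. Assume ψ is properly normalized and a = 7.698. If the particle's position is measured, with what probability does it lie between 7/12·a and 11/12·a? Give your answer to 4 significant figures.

P ≈ 0.3333

The probability is P = ∫ |ψ|² dx over [7/12·a, 11/12·a].
With A² fixed by ∫|ψ|² = 1, i.e. A² = (a/2)^(−1), substitute and integrate.
In terms of u = x/a (A² and the length scale cancel between numerator and denominator), P = [∫_{7/12}^{11/12} sin(π·u)^2 du] / [∫_{0}^{1} sin(π·u)^2 du].
With ∫ sin(π·u)^2 du = u/2 - sin(2·π·u)/(4·π) + C, the region integral is 1/6 and the full one is 1/2.
Taking the ratio, P = 1/3.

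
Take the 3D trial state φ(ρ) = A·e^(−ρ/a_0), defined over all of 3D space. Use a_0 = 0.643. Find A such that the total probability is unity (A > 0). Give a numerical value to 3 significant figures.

The normalization condition is ∫|φ|² 4πρ² dρ = 1 from 0 to ∞.
(Spherical symmetry: dV = 4πρ² dρ.)
With ∫₀^∞ ρ^2 e^(−αρ) dρ = 2!/α^3, carrying out the integral gives A² · π·a_0^3.
So A² = (π·a_0^3)^(−1).
Substituting a_0 = 0.643 gives A² = 1.197, so A = 1.094.

A ≈ 1.09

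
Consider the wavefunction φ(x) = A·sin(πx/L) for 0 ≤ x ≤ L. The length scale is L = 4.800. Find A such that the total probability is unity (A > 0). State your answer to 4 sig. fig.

Require ∫ |φ|² dx = 1 over the whole domain.
Carrying out the integral gives A² · L/2.
With L = 4.800: A² = 0.41667 and A = 0.64550.

A ≈ 0.6455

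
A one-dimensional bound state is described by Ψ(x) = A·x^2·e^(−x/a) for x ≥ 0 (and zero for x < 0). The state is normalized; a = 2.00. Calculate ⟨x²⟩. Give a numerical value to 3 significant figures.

⟨x^2⟩ ≈ 30.0

⟨x²⟩ = ∫ x^2 |Ψ|² dx over the full domain.
Using ∫₀^∞ xⁿ e^(−αx) dx = n!/αⁿ⁺¹, evaluating both integrals, ⟨x²⟩ = 15·a^2/2.
Putting a = 2.00 gives 30.00.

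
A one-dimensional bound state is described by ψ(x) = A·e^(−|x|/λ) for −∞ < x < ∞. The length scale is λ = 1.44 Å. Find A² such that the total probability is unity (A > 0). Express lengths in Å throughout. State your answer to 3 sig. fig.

Normalization requires ∫|ψ|² dx = 1, integrated from −∞ to ∞.
With ∫₀^∞ x^0 e^(−αx) dx = 0!/α^1, the integral (without the A² prefactor) comes out to λ.
Hence A² = 1/[λ].
Substituting λ = 1.44 gives A² = 0.6944, so A = 0.8333.

A^2 ≈ 0.694 Å^(-1)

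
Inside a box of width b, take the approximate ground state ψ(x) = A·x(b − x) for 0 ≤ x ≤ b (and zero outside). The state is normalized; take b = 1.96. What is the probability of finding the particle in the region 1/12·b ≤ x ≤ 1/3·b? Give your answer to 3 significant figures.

P ≈ 0.205

|ψ|² is the probability density, so P = ∫_{1/12·b}^{1/3·b} |ψ|² dx.
With A² fixed by ∫|ψ|² = 1, i.e. A² = (b^5/30)^(−1), substitute and integrate.
Substituting u = x/b, A² and the length scale cancel in the ratio: P = ∫_{1/12}^{1/3} u^2·(1 - u)^2 du / ∫_{0}^{1} u^2·(1 - u)^2 du.
With ∫ u^2·(1 - u)^2 du = u^3·(6·u^2 - 15·u + 10)/30 + C, the region integral is ≈ 0.0068263 and the full one is 1/30.
The result is P = 0.2048.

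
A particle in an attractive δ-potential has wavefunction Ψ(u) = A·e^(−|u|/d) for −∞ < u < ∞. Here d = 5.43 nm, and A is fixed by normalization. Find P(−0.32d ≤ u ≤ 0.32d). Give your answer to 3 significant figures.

|Ψ|² is the probability density, so P = ∫_{−0.32d}^{0.32d} |Ψ|² du.
With A² fixed by ∫|Ψ|² = 1, i.e. A² = (d)^(−1), substitute and integrate.
Both integrals are even about u = 0, so only the u ≥ 0 halves are needed (the factors of 2 cancel). Substituting t = u/d, A² and the length scale cancel in the ratio: P = ∫_{0}^{0.32} e^(-2·t) dt / ∫_{0}^{∞} e^(-2·t) dt.
Using ∫ e^(-2·t) dt = -e^(-2·t)/2, the numerator is 1/2 - e^(-16/25)/2 and the denominator is 1/2.
The result is P = 0.4727.

P ≈ 0.473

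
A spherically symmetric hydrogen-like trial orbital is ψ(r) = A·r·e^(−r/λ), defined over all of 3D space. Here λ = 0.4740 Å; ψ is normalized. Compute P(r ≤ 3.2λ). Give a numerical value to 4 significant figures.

P = ∫ |ψ|² 4πr² dr over r ≤ 3.2λ.
Normalization gives A² = 1/(3·π·λ^5).
In terms of u = r/λ (A², 4π and the length scale all cancel between numerator and denominator), P = [∫_{0}^{3.2} u^4·e^(-2·u) du] / [∫_{0}^{∞} u^4·e^(-2·u) du].
With ∫ u^4·e^(-2·u) du = -(u^4/2 + u^3 + 3·u^2/2 + 3·u/2 + 3/4)·e^(-2·u) + C, the region integral is ≈ 0.573697 and the full one is 3/4.
Taking the ratio yields P = 0.76493.

P ≈ 0.7649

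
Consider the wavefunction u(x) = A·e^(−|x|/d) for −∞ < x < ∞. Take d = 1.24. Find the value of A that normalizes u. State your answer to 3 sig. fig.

We need A² ∫|f|² dx = 1, taking the integral from −∞ to ∞.
The integral (without the A² prefactor) comes out to d.
Hence A² = 1/[d].
With d = 1.24: A² = 0.8065 and A = 0.8980.

A ≈ 0.898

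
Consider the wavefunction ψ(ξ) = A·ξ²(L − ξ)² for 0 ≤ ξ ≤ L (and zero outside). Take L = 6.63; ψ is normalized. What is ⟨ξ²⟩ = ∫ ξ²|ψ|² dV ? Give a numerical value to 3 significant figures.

⟨ξ^2⟩ ≈ 12.0

The expectation value is the |ψ|²-weighted average of ξ^2: ∫ ξ^2|ψ|² dξ.
Evaluating both integrals, ⟨ξ²⟩ = 3·L^2/11.
With L = 6.63, ⟨ξ^2⟩ = 11.99.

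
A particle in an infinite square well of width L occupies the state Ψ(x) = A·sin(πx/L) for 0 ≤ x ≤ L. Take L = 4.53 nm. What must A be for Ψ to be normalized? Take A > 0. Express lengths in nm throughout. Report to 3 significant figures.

Require ∫ |Ψ|² dx = 1 over the whole domain.
With ∫₀^L sin²(nπx/L) dx = L/2, ∫|Ψ|² dx = A²·(L/2).
Setting this equal to 1 gives A² = 1/(L/2).
Plugging in L = 4.53 yields A = 0.6645.

A ≈ 0.664 nm^(-1/2)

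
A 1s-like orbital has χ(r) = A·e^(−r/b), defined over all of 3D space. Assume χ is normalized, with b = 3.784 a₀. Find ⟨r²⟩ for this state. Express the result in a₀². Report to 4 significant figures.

The expectation value is the |χ|²-weighted average of r^2: ∫ r^2|χ|² 4πr² dr.
The ratio of the moment integral to the normalization integral gives ⟨r²⟩ = 3·b^2.
With b = 3.784, ⟨r^2⟩ = 42.956.

⟨r^2⟩ ≈ 42.96 a₀^2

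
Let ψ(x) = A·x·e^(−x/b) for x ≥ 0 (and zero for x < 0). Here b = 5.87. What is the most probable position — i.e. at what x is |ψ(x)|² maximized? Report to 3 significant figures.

Differentiate |ψ(x)|² with respect to x and set to zero.
This gives x = b.
With b = 5.87, the most probable position is 5.870.

x ≈ 5.87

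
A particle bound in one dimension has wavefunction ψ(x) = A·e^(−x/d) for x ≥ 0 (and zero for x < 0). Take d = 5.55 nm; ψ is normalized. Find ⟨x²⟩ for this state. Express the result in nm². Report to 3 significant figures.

By definition ⟨x²⟩ = ∫ x^2 |ψ(x)|² dx.
Recall ∫₀^∞ x^m e^(−x/β) dx = m!·β^(m+1), evaluating both integrals, ⟨x²⟩ = d^2/2.
With d = 5.55, ⟨x^2⟩ = 15.40.

⟨x^2⟩ ≈ 15.4 nm^2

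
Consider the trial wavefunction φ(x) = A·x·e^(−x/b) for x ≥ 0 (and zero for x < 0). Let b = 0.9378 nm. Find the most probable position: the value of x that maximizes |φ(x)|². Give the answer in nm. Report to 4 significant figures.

x ≈ 0.9378 nm

Differentiate |φ(x)|² with respect to x and set to zero.
Solving yields x = b.
With b = 0.9378, the most probable position is 0.93780 nm.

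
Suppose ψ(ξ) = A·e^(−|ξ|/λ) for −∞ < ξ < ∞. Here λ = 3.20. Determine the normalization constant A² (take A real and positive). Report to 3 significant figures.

A^2 ≈ 0.313

Normalization requires ∫|ψ|² dξ = 1, integrated from −∞ to ∞.
With ∫₀^∞ ξ^0 e^(−αξ) dξ = 0!/α^1, carrying out the integral gives A² · λ.
Setting this equal to 1 gives A² = 1/(λ).
Substituting λ = 3.20 gives A² = 0.3125, so A = 0.5590.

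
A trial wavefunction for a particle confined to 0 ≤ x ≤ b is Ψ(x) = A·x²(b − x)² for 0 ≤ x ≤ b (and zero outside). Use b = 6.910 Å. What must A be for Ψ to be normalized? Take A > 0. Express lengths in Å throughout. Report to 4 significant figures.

A ≈ 0.004188 Å^(-9/2)

We need A² ∫|f|² dx = 1, taking the integral from 0 to b.
The integral (without the A² prefactor) comes out to b^9/630.
So A² = (b^9/630)^(−1).
Plugging in b = 6.910 yields A = 0.0041881.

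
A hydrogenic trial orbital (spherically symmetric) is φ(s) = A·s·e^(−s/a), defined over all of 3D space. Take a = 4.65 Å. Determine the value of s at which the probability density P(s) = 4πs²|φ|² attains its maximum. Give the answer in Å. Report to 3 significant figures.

s ≈ 9.30 Å

The maximum of P(s) = 4πs²|φ|² occurs where its derivative vanishes.
Solving yields s = 2·a.
With a = 4.65, the most probable radial distance is 9.300 Å.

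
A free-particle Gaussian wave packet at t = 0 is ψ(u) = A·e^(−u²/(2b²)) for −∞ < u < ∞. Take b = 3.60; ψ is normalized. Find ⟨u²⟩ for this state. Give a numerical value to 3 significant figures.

The expectation value is the |ψ|²-weighted average of u^2: ∫ u^2|ψ|² du.
The ratio of the moment integral to the normalization integral gives ⟨u²⟩ = b^2/2.
Putting b = 3.60 gives 6.480.

⟨u^2⟩ ≈ 6.48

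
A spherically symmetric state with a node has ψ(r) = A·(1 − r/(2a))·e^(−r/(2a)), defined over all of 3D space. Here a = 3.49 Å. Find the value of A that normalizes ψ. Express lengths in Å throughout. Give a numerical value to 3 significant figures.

We need A² ∫|f|² 4πr² dr = 1, taking the integral from 0 to ∞.
Using ∫₀^∞ rⁿ e^(−αr) dr = n!/αⁿ⁺¹, ∫|ψ|² 4πr² dr = A²·(8·π·a^3).
So A² = (8·π·a^3)^(−1).
With a = 3.49: A² = 0.0009360 and A = 0.03059.

A ≈ 0.0306 Å^(-3/2)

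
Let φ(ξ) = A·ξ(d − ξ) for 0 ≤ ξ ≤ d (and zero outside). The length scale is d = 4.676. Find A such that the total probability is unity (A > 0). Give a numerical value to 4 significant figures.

Require ∫ |φ|² dξ = 1 over the whole domain.
The integral (without the A² prefactor) comes out to d^5/30.
Hence A² = 1/[d^5/30].
Substituting d = 4.676 gives A² = 0.013420, so A = 0.11584.

A ≈ 0.1158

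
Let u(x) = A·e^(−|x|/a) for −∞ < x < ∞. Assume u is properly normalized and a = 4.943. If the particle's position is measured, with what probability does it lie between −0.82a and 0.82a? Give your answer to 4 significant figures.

P ≈ 0.8060

|u|² is the probability density, so P = ∫_{−0.82a}^{0.82a} |u|² dx.
With A² fixed by ∫|u|² = 1, i.e. A² = (a)^(−1), substitute and integrate.
Both integrals are even about x = 0, so only the x ≥ 0 halves are needed (the factors of 2 cancel). Let t = x/a; then A² and the length scale cancel, so P = ∫_{0}^{0.82} e^(-2·t) dt ÷ ∫_{0}^{∞} e^(-2·t) dt.
With ∫ e^(-2·t) dt = -e^(-2·t)/2 + C, the region integral is 1/2 - e^(-41/25)/2 and the full one is 1/2.
The result is P = 0.80602.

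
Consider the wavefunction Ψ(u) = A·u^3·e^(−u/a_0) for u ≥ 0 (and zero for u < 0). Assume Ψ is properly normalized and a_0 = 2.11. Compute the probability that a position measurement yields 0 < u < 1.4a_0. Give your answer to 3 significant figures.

The probability is P = ∫ |Ψ|² du over [0, 1.4a_0].
Since A² = 1/(45·a_0^7/8), this is the region integral divided by the full normalization integral.
Substituting t = u/a_0, A² and the length scale cancel in the ratio: P = ∫_{0}^{1.4} t^6·e^(-2·t) dt / ∫_{0}^{∞} t^6·e^(-2·t) dt.
With ∫ t^6·e^(-2·t) dt = -(4·t^6 + 12·t^5 + 30·t^4 + 60·t^3 + 90·t^2 + 90·t + 45)·e^(-2·t)/8 + C, the region integral is ≈ 0.13731 and the full one is 45/8.
Taking the ratio, P = 0.02441.

P ≈ 0.0244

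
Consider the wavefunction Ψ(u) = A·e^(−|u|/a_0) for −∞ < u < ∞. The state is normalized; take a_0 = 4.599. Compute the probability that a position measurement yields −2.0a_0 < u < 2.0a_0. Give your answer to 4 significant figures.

P ≈ 0.9817

P = ∫_{−2.0a_0}^{2.0a_0} |Ψ(u)|² du.
With A² fixed by ∫|Ψ|² = 1, i.e. A² = (a_0)^(−1), substitute and integrate.
Both integrals are even about u = 0, so only the u ≥ 0 halves are needed (the factors of 2 cancel). In terms of t = u/a_0 (A² and the length scale cancel between numerator and denominator), P = [∫_{0}^{2.0} e^(-2·t) dt] / [∫_{0}^{∞} e^(-2·t) dt].
An antiderivative of e^(-2·t) is -e^(-2·t)/2; evaluating from 0 to 2.0 gives 1/2 - e^(-4)/2, while the full integral is 1/2.
This works out to P = 0.98168.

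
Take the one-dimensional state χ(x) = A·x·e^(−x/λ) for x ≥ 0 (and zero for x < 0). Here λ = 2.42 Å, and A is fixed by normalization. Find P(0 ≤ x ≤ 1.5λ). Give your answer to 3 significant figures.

P = ∫_{0}^{1.5λ} |χ(x)|² dx.
The normalization integral ∫|χ|²dx over the whole domain equals λ^3/4·A², and A² cancels in the ratio.
Substituting u = x/λ, A² and the length scale cancel in the ratio: P = ∫_{0}^{1.5} u^2·e^(-2·u) du / ∫_{0}^{∞} u^2·e^(-2·u) du.
With ∫ u^2·e^(-2·u) du = -(2·u^2 + 2·u + 1)·e^(-2·u)/4 + C, the region integral is 1/4 - 17·e^(-3)/8 and the full one is 1/4.
Taking the ratio, P = 0.5768.

P ≈ 0.577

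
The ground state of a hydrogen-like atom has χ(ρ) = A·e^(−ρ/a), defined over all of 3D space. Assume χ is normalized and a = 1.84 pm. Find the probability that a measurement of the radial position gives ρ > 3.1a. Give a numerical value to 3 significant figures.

With dV = 4πρ²dρ, the probability is ∫|χ|² dV over ρ > 3.1a.
Normalization gives A² = 1/(π·a^3).
Substituting u = ρ/a, A², 4π and the length scale all cancel in the ratio: P = ∫_{3.1}^{∞} u^2·e^(-2·u) du / ∫_{0}^{∞} u^2·e^(-2·u) du.
Using ∫ u^2·e^(-2·u) du = -(2·u^2 + 2·u + 1)·e^(-2·u)/4, the numerator is 1321·e^(-31/5)/200 and the denominator is 1/4.
This evaluates to P = 0.05362.

P ≈ 0.0536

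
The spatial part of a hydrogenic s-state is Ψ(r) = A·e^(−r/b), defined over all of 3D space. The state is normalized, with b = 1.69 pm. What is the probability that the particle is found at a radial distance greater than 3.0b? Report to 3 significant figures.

P ≈ 0.0620

Integrate the radial probability density 4πr²|Ψ|² over r > 3.0b.
Normalization gives A² = 1/(π·b^3).
Substituting u = r/b, A², 4π and the length scale all cancel in the ratio: P = ∫_{3.0}^{∞} u^2·e^(-2·u) du / ∫_{0}^{∞} u^2·e^(-2·u) du.
With ∫ u^2·e^(-2·u) du = -(2·u^2 + 2·u + 1)·e^(-2·u)/4 + C, the region integral is 25·e^(-6)/4 and the full one is 1/4.
This evaluates to P = 0.06197.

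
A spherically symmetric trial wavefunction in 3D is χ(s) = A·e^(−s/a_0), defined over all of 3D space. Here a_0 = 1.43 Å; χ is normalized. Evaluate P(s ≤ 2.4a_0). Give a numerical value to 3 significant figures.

Integrate the radial probability density 4πs²|χ|² over s ≤ 2.4a_0.
A² is fixed by ∫₀^∞ 4πs²|χ|² ds = 1, i.e. A² = (π·a_0^3)^(−1).
Let u = s/a_0; then A², 4π and the length scale all cancel, so P = ∫_{0}^{2.4} u^2·e^(-2·u) du ÷ ∫_{0}^{∞} u^2·e^(-2·u) du.
With ∫ u^2·e^(-2·u) du = -(2·u^2 + 2·u + 1)·e^(-2·u)/4 + C, the region integral is 1/4 - 433·e^(-24/5)/100 and the full one is 1/4.
The region integral divided by the full integral gives P = 0.8575.

P ≈ 0.857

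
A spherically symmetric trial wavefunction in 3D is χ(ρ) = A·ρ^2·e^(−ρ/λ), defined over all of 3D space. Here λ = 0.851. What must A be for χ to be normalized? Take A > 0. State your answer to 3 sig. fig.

The normalization condition is ∫|χ|² 4πρ² dρ = 1 from 0 to ∞.
(Spherical symmetry: dV = 4πρ² dρ.)
Recall ∫₀^∞ ρ^m e^(−ρ/β) dρ = m!·β^(m+1), the integral (without the A² prefactor) comes out to 45·π·λ^7/2.
Plugging in λ = 0.851 yields A = 0.2092.

A ≈ 0.209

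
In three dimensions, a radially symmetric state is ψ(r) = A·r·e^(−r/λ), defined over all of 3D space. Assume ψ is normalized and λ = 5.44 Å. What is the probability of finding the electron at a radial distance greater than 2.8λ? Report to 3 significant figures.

P ≈ 0.342

P = ∫ |ψ|² 4πr² dr over r > 2.8λ.
The full normalization integral is A²·[3·π·λ^5] = 1, fixing A².
Substituting u = r/λ, A², 4π and the length scale all cancel in the ratio: P = ∫_{2.8}^{∞} u^4·e^(-2·u) du / ∫_{0}^{∞} u^4·e^(-2·u) du.
An antiderivative of u^4·e^(-2·u) is -(u^4/2 + u^3 + 3·u^2/2 + 3·u/2 + 3/4)·e^(-2·u); evaluating from 2.8 to ∞ gives ≈ 0.25661, while the full integral is 3/4.
This evaluates to P = 0.3422.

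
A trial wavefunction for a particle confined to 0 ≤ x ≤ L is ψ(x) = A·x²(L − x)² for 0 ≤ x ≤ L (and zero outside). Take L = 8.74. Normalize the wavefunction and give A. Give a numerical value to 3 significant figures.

A ≈ 0.00146

We need A² ∫|f|² dx = 1, taking the integral from 0 to L.
Expanding the polynomial and integrating term by term, carrying out the integral gives A² · L^9/630.
So A² = (L^9/630)^(−1).
Plugging in L = 8.74 yields A = 0.001455.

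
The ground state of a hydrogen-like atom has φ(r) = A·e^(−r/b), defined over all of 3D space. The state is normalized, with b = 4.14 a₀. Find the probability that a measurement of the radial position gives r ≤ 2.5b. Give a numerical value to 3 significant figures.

With dV = 4πr²dr, the probability is ∫|φ|² dV over r ≤ 2.5b.
Normalization gives A² = 1/(π·b^3).
In terms of u = r/b (A², 4π and the length scale all cancel between numerator and denominator), P = [∫_{0}^{2.5} u^2·e^(-2·u) du] / [∫_{0}^{∞} u^2·e^(-2·u) du].
An antiderivative of u^2·e^(-2·u) is -(2·u^2 + 2·u + 1)·e^(-2·u)/4; evaluating from 0 to 2.5 gives 1/4 - 37·e^(-5)/8, while the full integral is 1/4.
Taking the ratio yields P = 0.8753.

P ≈ 0.875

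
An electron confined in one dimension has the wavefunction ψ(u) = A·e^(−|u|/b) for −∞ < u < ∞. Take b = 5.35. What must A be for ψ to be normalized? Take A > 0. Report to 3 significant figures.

A ≈ 0.432

We need A² ∫|f|² du = 1, taking the integral from −∞ to ∞.
With ∫₀^∞ u^0 e^(−αu) du = 0!/α^1, with ψ = A·e^(−|u|/b), the integral evaluates to A²·[b].
Setting this equal to 1 gives A² = 1/(b).
Plugging in b = 5.35 yields A = 0.4323.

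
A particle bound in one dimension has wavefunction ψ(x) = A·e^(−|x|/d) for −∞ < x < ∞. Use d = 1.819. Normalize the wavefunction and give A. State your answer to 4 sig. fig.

A ≈ 0.7415

Normalization requires ∫|ψ|² dx = 1, integrated from −∞ to ∞.
∫|ψ|² dx = A²·(d).
Hence A² = 1/[d].
Substituting d = 1.819 gives A² = 0.54975, so A = 0.74145.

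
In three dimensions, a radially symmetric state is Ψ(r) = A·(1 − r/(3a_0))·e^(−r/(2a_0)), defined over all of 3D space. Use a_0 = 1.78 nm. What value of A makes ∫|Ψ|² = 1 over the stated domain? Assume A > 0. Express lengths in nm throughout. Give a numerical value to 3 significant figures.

A ≈ 0.145 nm^(-3/2)

Require ∫ |Ψ|² 4πr² dr = 1 over the whole domain.
Using ∫₀^∞ rⁿ e^(−αr) dr = n!/αⁿ⁺¹, the integral (without the A² prefactor) comes out to 8·π·a_0^3/3.
So A² = (8·π·a_0^3/3)^(−1).
With a_0 = 1.78: A² = 0.02117 and A = 0.1455.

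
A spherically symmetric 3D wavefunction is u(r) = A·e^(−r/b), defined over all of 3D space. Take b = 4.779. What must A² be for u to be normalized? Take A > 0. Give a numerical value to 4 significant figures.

We need A² ∫|f|² 4πr² dr = 1, taking the integral from 0 to ∞.
Using ∫₀^∞ rⁿ e^(−αr) dr = n!/αⁿ⁺¹, with u = A·e^(−r/b), the integral evaluates to A²·[π·b^3].
Hence A² = 1/[π·b^3].
Plugging in b = 4.779 yields A = 0.054003.

A^2 ≈ 0.002916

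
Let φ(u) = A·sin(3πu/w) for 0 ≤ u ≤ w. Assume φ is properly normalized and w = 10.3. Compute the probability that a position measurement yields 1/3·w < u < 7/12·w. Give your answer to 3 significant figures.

The probability is P = ∫ |φ|² du over [1/3·w, 7/12·w].
With A² fixed by ∫|φ|² = 1, i.e. A² = (w/2)^(−1), substitute and integrate.
In terms of t = u/w (A² and the length scale cancel between numerator and denominator), P = [∫_{1/3}^{7/12} sin(3·π·t)^2 dt] / [∫_{0}^{1} sin(3·π·t)^2 dt].
Using ∫ sin(3·π·t)^2 dt = t/2 - sin(6·π·t)/(12·π), the numerator is 1/(12·π) + 1/8 and the denominator is 1/2.
Evaluating gives P = (2 + 3·π)/(12·π).

P ≈ 0.303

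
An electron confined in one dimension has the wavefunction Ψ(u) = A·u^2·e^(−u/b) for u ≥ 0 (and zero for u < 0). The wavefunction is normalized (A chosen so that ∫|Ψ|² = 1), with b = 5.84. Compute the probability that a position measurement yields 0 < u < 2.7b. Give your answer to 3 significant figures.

P ≈ 0.627

|Ψ|² is the probability density, so P = ∫_{0}^{2.7b} |Ψ|² du.
The normalization integral ∫|Ψ|²du over the whole domain equals 3·b^5/4·A², and A² cancels in the ratio.
In terms of t = u/b (A² and the length scale cancel between numerator and denominator), P = [∫_{0}^{2.7} t^4·e^(-2·t) dt] / [∫_{0}^{∞} t^4·e^(-2·t) dt].
An antiderivative of t^4·e^(-2·t) is -(t^4/2 + t^3 + 3·t^2/2 + 3·t/2 + 3/4)·e^(-2·t); evaluating from 0 to 2.7 gives ≈ 0.47002, while the full integral is 3/4.
Taking the ratio, P = 0.6267.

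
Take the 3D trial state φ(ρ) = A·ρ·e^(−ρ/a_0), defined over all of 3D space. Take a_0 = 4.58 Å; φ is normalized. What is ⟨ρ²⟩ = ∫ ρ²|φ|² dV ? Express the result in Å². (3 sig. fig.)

The expectation value is the |φ|²-weighted average of ρ^2: ∫ ρ^2|φ|² 4πρ² dρ.
Evaluating both integrals, ⟨ρ²⟩ = 15·a_0^2/2.
Putting a_0 = 4.58 gives 157.3.

⟨ρ^2⟩ ≈ 157 Å^2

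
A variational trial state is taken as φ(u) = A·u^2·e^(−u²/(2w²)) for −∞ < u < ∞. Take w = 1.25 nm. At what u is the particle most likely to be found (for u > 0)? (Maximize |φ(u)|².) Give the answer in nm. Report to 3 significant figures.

u ≈ 1.77 nm

Differentiate |φ(u)|² with respect to u and set to zero.
This gives u = √(2)·w.
With w = 1.25, the value of u > 0 at which the probability density is greatest is 1.768 nm.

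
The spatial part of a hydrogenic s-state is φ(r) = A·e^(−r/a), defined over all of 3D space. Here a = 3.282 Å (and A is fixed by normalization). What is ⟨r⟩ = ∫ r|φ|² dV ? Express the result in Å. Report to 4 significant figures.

⟨r⟩ ≈ 4.923 Å

The expectation value is the |φ|²-weighted average of r: ∫ r|φ|² 4πr² dr.
The ratio of the moment integral to the normalization integral gives ⟨r⟩ = 3·a/2.
With a = 3.282, ⟨r⟩ = 4.9230.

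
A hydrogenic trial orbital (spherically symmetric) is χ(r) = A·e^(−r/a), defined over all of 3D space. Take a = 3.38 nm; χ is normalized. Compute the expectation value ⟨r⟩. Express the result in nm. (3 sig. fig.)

By definition ⟨r⟩ = ∫ r |χ(r)|² 4πr² dr.
Recall ∫₀^∞ r^m e^(−r/β) dr = m!·β^(m+1), since the A² factors cancel between numerator and denominator, ⟨r⟩ = 3·a/2.
With a = 3.38, ⟨r⟩ = 5.070.

⟨r⟩ ≈ 5.07 nm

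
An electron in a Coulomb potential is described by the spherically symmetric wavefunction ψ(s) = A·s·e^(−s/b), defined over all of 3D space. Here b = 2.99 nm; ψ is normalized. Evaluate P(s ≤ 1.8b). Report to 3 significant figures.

P ≈ 0.294

Integrate the radial probability density 4πs²|ψ|² over s ≤ 1.8b.
The full normalization integral is A²·[3·π·b^5] = 1, fixing A².
Substituting u = s/b, A², 4π and the length scale all cancel in the ratio: P = ∫_{0}^{1.8} u^4·e^(-2·u) du / ∫_{0}^{∞} u^4·e^(-2·u) du.
With ∫ u^4·e^(-2·u) du = -(u^4/2 + u^3 + 3·u^2/2 + 3·u/2 + 3/4)·e^(-2·u) + C, the region integral is ≈ 0.22017 and the full one is 3/4.
This evaluates to P = 0.2936.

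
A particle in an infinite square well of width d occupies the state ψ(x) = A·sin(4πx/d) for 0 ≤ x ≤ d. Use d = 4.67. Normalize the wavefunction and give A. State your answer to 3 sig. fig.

Normalization requires ∫|ψ|² dx = 1, integrated from 0 to d.
Carrying out the integral gives A² · d/2.
Hence A² = 1/[d/2].
With d = 4.67: A² = 0.4283 and A = 0.6544.

A ≈ 0.654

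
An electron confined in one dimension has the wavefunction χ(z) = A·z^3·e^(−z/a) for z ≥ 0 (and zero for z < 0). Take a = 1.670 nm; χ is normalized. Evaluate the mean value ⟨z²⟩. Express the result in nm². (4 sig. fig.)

⟨z^2⟩ ≈ 39.04 nm^2

⟨z²⟩ = ∫ z^2 |χ|² dz over the full domain.
With ∫₀^∞ z^8 e^(−αz) dz = 8!/α^9, the ratio of the moment integral to the normalization integral gives ⟨z²⟩ = 14·a^2.
With a = 1.670, ⟨z^2⟩ = 39.045.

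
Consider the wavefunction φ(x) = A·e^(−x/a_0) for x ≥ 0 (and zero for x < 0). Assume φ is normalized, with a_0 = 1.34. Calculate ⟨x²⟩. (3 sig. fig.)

⟨x^2⟩ ≈ 0.898

The expectation value is the |φ|²-weighted average of x^2: ∫ x^2|φ|² dx.
The ratio of the moment integral to the normalization integral gives ⟨x²⟩ = a_0^2/2.
Putting a_0 = 1.34 gives 0.8978.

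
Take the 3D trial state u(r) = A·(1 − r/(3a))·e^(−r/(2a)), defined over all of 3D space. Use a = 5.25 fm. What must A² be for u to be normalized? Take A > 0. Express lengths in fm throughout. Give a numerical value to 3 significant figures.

The normalization condition is ∫|u|² 4πr² dr = 1 from 0 to ∞.
The angular integral contributes 4π, leaving ∫₀^∞ r²|u|² dr.
∫|u|² 4πr² dr = A²·(8·π·a^3/3).
Substituting a = 5.25 gives A² = 0.0008249, so A = 0.02872.

A^2 ≈ 0.000825 fm^(-3)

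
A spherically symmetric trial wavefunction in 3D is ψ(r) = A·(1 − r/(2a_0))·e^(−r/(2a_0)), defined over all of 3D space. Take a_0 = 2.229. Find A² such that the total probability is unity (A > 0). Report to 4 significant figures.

Require ∫ |ψ|² 4πr² dr = 1 over the whole domain.
In 3D with spherical symmetry the volume element is 4πr² dr.
Recall ∫₀^∞ r^m e^(−r/β) dr = m!·β^(m+1), carrying out the integral gives A² · 8·π·a_0^3.
Hence A² = 1/[8·π·a_0^3].
Plugging in a_0 = 2.229 yields A = 0.059940.

A^2 ≈ 0.003593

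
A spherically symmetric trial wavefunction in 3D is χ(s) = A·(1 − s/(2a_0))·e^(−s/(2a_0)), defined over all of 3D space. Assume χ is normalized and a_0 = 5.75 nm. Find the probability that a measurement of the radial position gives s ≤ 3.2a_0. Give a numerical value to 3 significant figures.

Integrate the radial probability density 4πs²|χ|² over s ≤ 3.2a_0.
The full normalization integral is A²·[8·π·a_0^3] = 1, fixing A².
Substituting u = s/a_0, A², 4π and the length scale all cancel in the ratio: P = ∫_{0}^{3.2} u^2·(1 - u/2)^2·e^(-u) du / ∫_{0}^{∞} u^2·(1 - u/2)^2·e^(-u) du.
With ∫ u^2·(1 - u/2)^2·e^(-u) du = -(u^4/4 + u^2 + 2·u + 2)·e^(-u) + C, the region integral is ≈ 0.17164 and the full one is 2.
The region integral divided by the full integral gives P = 0.08582.

P ≈ 0.0858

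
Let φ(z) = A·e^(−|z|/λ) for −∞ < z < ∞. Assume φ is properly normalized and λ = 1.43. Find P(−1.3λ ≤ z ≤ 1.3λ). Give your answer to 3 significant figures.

P = ∫_{−1.3λ}^{1.3λ} |φ(z)|² dz.
Since A² = 1/(λ), this is the region integral divided by the full normalization integral.
Both integrals are even about z = 0, so only the z ≥ 0 halves are needed (the factors of 2 cancel). Substituting u = z/λ, A² and the length scale cancel in the ratio: P = ∫_{0}^{1.3} e^(-2·u) du / ∫_{0}^{∞} e^(-2·u) du.
With ∫ e^(-2·u) du = -e^(-2·u)/2 + C, the region integral is 1/2 - e^(-13/5)/2 and the full one is 1/2.
Taking the ratio, P = 0.9257.

P ≈ 0.926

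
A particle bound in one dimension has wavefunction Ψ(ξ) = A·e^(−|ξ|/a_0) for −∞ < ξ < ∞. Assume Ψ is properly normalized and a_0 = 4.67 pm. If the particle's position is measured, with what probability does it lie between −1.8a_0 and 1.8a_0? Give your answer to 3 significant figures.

The probability is P = ∫ |Ψ|² dξ over [−1.8a_0, 1.8a_0].
With A² fixed by ∫|Ψ|² = 1, i.e. A² = (a_0)^(−1), substitute and integrate.
Both integrals are even about ξ = 0, so only the ξ ≥ 0 halves are needed (the factors of 2 cancel). Let u = ξ/a_0; then A² and the length scale cancel, so P = ∫_{0}^{1.8} e^(-2·u) du ÷ ∫_{0}^{∞} e^(-2·u) du.
With ∫ e^(-2·u) du = -e^(-2·u)/2 + C, the region integral is 1/2 - e^(-18/5)/2 and the full one is 1/2.
Taking the ratio, P = 0.9727.

P ≈ 0.973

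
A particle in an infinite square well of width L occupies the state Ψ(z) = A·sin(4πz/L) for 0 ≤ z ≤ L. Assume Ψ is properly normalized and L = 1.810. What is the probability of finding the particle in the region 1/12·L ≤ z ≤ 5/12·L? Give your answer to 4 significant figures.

P ≈ 0.4022

|Ψ|² is the probability density, so P = ∫_{1/12·L}^{5/12·L} |Ψ|² dz.
The normalization integral ∫|Ψ|²dz over the whole domain equals L/2·A², and A² cancels in the ratio.
Substituting u = z/L, A² and the length scale cancel in the ratio: P = ∫_{1/12}^{5/12} sin(4·π·u)^2 du / ∫_{0}^{1} sin(4·π·u)^2 du.
An antiderivative of sin(4·π·u)^2 is u/2 - sin(4·π·u)·cos(4·π·u)/(8·π); evaluating from 1/12 to 5/12 gives √(3)/(16·π) + 1/6, while the full integral is 1/2.
Taking the ratio, P = (√(3)/8 + π/3)/π.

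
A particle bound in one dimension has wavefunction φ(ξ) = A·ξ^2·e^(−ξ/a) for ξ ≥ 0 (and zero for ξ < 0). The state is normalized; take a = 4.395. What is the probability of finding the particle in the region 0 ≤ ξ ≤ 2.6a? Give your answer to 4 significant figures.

P ≈ 0.5939

The probability is P = ∫ |φ|² dξ over [0, 2.6a].
Since A² = 1/(3·a^5/4), this is the region integral divided by the full normalization integral.
Substituting u = ξ/a, A² and the length scale cancel in the ratio: P = ∫_{0}^{2.6} u^4·e^(-2·u) du / ∫_{0}^{∞} u^4·e^(-2·u) du.
Using ∫ u^4·e^(-2·u) du = -(u^4/2 + u^3 + 3·u^2/2 + 3·u/2 + 3/4)·e^(-2·u), the numerator is ≈ 0.445404 and the denominator is 3/4.
This works out to P = 0.59387.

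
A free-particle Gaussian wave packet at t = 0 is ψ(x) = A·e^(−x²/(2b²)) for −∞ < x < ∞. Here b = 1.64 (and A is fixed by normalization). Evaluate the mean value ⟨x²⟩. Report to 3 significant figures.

⟨x²⟩ = ∫ x^2 |ψ|² dx over the full domain.
Since the A² factors cancel between numerator and denominator, ⟨x²⟩ = b^2/2.
With b = 1.64, ⟨x^2⟩ = 1.345.

⟨x^2⟩ ≈ 1.34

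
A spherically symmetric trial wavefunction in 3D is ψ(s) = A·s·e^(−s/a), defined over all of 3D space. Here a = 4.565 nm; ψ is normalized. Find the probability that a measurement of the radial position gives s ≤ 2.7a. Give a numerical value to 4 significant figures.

P ≈ 0.6267

With dV = 4πs²ds, the probability is ∫|ψ|² dV over s ≤ 2.7a.
The full normalization integral is A²·[3·π·a^5] = 1, fixing A².
In terms of u = s/a (A², 4π and the length scale all cancel between numerator and denominator), P = [∫_{0}^{2.7} u^4·e^(-2·u) du] / [∫_{0}^{∞} u^4·e^(-2·u) du].
With ∫ u^4·e^(-2·u) du = -(u^4/2 + u^3 + 3·u^2/2 + 3·u/2 + 3/4)·e^(-2·u) + C, the region integral is ≈ 0.470017 and the full one is 3/4.
Taking the ratio yields P = 0.62669.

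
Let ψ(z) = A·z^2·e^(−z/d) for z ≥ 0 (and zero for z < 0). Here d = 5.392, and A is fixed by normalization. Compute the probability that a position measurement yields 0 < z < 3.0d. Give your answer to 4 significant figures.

P = ∫_{0}^{3.0d} |ψ(z)|² dz.
With A² fixed by ∫|ψ|² = 1, i.e. A² = (3·d^5/4)^(−1), substitute and integrate.
Substituting u = z/d, A² and the length scale cancel in the ratio: P = ∫_{0}^{3.0} u^4·e^(-2·u) du / ∫_{0}^{∞} u^4·e^(-2·u) du.
Using ∫ u^4·e^(-2·u) du = -(u^4/2 + u^3 + 3·u^2/2 + 3·u/2 + 3/4)·e^(-2·u), the numerator is 3/4 - 345·e^(-6)/4 and the denominator is 3/4.
Taking the ratio, P = 0.71494.

P ≈ 0.7149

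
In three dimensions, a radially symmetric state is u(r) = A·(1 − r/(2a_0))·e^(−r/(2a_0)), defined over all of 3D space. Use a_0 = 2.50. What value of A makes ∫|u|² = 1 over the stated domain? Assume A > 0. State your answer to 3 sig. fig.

Require ∫ |u|² 4πr² dr = 1 over the whole domain.
(Spherical symmetry: dV = 4πr² dr.)
With u = A·(1 − r/(2a_0))·e^(−r/(2a_0)), the integral evaluates to A²·[8·π·a_0^3].
Setting this equal to 1 gives A² = 1/(8·π·a_0^3).
Plugging in a_0 = 2.50 yields A = 0.05046.

A ≈ 0.0505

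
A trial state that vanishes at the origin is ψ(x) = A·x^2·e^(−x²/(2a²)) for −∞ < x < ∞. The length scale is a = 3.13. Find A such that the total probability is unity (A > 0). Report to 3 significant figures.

A ≈ 0.0500

Normalization requires ∫|ψ|² dx = 1, integrated from −∞ to ∞.
Using the Gaussian integral ∫_{−∞}^{∞} e^(−αx²) dx = √(π/α), carrying out the integral gives A² · 3·√(π)·a^5/4.
Setting this equal to 1 gives A² = 1/(3·√(π)·a^5/4).
Plugging in a = 3.13 yields A = 0.05004.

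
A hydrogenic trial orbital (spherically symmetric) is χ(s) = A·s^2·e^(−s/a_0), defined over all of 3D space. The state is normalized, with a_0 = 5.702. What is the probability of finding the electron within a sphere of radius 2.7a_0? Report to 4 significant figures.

Integrate the radial probability density 4πs²|χ|² over s ≤ 2.7a_0.
A² is fixed by ∫₀^∞ 4πs²|χ|² ds = 1, i.e. A² = (45·π·a_0^7/2)^(−1).
In terms of u = s/a_0 (A², 4π and the length scale all cancel between numerator and denominator), P = [∫_{0}^{2.7} u^6·e^(-2·u) du] / [∫_{0}^{∞} u^6·e^(-2·u) du].
With ∫ u^6·e^(-2·u) du = -(4·u^6 + 12·u^5 + 30·u^4 + 60·u^3 + 90·u^2 + 90·u + 45)·e^(-2·u)/8 + C, the region integral is ≈ 1.67810 and the full one is 45/8.
Taking the ratio yields P = 0.29833.

P ≈ 0.2983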